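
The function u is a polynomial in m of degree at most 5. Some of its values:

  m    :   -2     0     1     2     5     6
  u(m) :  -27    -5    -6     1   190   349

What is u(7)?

Write u(m) = am^5 + bm^4 + cm³ + dm² + em + p; the 6 given values yield a linear system in the 6 coefficients.
Solving, the top 2 coefficients vanish, and u(m) = 2m³ - 2m² - m - 5.
Then u(7) = 576.

576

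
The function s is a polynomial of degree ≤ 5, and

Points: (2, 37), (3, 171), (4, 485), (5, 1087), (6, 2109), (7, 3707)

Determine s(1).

-1

Write s(m) = am^5 + bm^4 + cm³ + dm² + em + p; the 6 given values yield a linear system in the 6 coefficients.
Solving, the leading coefficient vanishes, and s(m) = m^4 + 4m³ - m² - 2m - 3.
Then s(1) = -1.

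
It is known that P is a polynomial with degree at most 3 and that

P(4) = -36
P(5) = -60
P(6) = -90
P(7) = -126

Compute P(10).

-270

Write P(n) = an³ + bn² + cn + d; the 4 given values yield a linear system in the 4 coefficients.
Solving, the leading coefficient vanishes, and P(n) = -3n² + 3n.
Then P(10) = -270.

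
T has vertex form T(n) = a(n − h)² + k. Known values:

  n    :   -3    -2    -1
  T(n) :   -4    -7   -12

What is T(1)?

-28

First differences -3, -5; second difference -2 = 2a, so a = -1.
Expanding, the n-coefficient is −2ah = 2h; matching it to the data gives h = -4, and then k = -3.
So T(n) = -1(n + 4)² − 3.
T(1) = -1·5² − 3 = -28.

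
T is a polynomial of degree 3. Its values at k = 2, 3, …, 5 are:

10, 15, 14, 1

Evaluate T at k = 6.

-30

Write T(k) = ak³ + bk² + ck + d; the 4 given values yield a linear system in the 4 coefficients.
Solving, T(k) = -k³ + 6k² - 6k + 6.
Then T(6) = -30.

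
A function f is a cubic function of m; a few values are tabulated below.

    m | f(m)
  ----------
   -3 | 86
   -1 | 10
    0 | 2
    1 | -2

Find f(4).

-110

Write f(m) = am³ + bm² + cm + d; the 4 given values yield a linear system in the 4 coefficients.
Solving, f(m) = -2m³ + 2m² - 4m + 2.
Then f(4) = -110.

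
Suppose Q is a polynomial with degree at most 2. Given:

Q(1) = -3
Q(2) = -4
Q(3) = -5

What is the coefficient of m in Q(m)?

-1

Write Q(m) = am² + bm + c; the 3 given values yield a linear system in the 3 coefficients.
Solving, the leading coefficient vanishes, and Q(m) = -m - 2.
The coefficient of m is -1.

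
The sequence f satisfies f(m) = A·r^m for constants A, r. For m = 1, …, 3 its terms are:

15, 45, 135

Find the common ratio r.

3

Consecutive ratio: 45/15 = 3, and 135/45 = 3, so r = 3.
Then A·3^1 = 15 gives A = 5, and f(m) = 5·3^m.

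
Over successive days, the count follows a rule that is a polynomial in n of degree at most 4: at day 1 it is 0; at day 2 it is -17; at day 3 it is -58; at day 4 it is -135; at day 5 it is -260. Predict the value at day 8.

Write the value at n as s(n).
First differences: -17, -41, -77, -125. Second differences: -24, -36, -48. Third differences: -12, -12.
Level-3 differences are constant, so s has degree 3.
Fitting a degree-3 polynomial gives s(n) = -2n³ - 3n + 5.
Then s(8) = -1043.

-1043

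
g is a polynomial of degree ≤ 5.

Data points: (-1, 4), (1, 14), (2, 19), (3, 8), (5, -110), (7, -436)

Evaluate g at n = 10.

-1525

Write g(n) = an^5 + bn^4 + cn³ + dn² + en + p; the 6 given values yield a linear system in the 6 coefficients.
Solving, the top 2 coefficients vanish, and g(n) = -2n³ + 4n² + 7n + 5.
Then g(10) = -1525.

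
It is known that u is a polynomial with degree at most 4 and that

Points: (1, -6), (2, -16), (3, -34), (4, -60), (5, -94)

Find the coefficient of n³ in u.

First differences: -10, -18, -26, -34. Second differences: -8, -8, -8.
Level-2 differences are constant, so u has degree 2.
Fitting a degree-2 polynomial gives u(n) = -4n² + 2n - 4.
The coefficient of n³ is 0.

0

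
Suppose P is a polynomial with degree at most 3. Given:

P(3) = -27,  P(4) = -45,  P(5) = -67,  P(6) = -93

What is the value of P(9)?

-195

Write P(t) = at³ + bt² + ct + d; the 4 given values yield a linear system in the 4 coefficients.
Solving, the leading coefficient vanishes, and P(t) = -2t² - 4t + 3.
Then P(9) = -195.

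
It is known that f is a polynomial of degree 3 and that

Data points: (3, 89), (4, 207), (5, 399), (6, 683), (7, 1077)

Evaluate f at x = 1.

3

First differences: 118, 192, 284, 394. Second differences: 74, 92, 110. Third differences: 18, 18.
Level-3 differences are constant, so f has degree 3.
Fitting a degree-3 polynomial gives f(x) = 3x³ + x² - 1.
Then f(1) = 3.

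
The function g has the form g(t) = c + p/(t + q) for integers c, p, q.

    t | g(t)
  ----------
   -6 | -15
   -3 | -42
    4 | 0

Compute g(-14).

(g(t) − c)(t + q) = p for each data point; the three points give a linear system in c and q, then p follows.
Solving: c = -6, q = 2, p = 36, so g(t) = -6 + 36/(t + 2).
Then g(-14) = -6 + 36/(-12) = -9.

-9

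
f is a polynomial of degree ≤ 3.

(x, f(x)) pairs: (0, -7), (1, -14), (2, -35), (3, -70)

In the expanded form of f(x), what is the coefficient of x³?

Write f(x) = ax³ + bx² + cx + d; the 4 given values yield a linear system in the 4 coefficients.
Solving, the leading coefficient vanishes, and f(x) = -7x² - 7.
The coefficient of x³ is 0.

0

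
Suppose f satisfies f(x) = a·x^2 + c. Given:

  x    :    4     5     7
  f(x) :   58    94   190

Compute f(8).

250

From f(4) = 58 and f(5) = 94: 16a + c = 58 and 25a + c = 94.
Subtracting: 9a = 36, so a = 4; then c = 58 − 4·16 = -6.
So f(x) = 4x² − 6, and f(8) = 250.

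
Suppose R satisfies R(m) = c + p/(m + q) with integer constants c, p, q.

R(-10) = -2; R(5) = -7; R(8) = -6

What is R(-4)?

2

(R(m) − c)(m + q) = p for each data point; the three points give a linear system in c and q, then p follows.
Solving: c = -4, q = 1, p = -18, so R(m) = -4 − 18/(m + 1).
Then R(-4) = -4 − 18/(-3) = 2.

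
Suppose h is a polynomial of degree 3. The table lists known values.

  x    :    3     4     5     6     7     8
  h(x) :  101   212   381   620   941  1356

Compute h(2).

Write h(x) = ax³ + bx² + cx + d; the 6 given values yield a linear system in the 4 coefficients.
Solving, h(x) = 2x³ + 5x² + 2x - 4.
Then h(2) = 36.

36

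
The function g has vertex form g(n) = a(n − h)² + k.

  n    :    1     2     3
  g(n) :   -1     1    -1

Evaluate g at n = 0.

-7

First differences 2, -2; second difference -4 = 2a, so a = -2.
Expanding, the n-coefficient is −2ah = 4h; matching it to the data gives h = 2, and then k = 1.
So g(n) = -2(n − 2)² + 1.
g(0) = -2·(-2)² + 1 = -7.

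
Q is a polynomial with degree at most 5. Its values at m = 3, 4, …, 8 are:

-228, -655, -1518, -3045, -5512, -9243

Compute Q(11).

-31980

Write Q(m) = am^5 + bm^4 + cm³ + dm² + em + p; the 6 given values yield a linear system in the 6 coefficients.
Solving, the leading coefficient vanishes, and Q(m) = -2m^4 - 2m³ - 3m - 3.
Then Q(11) = -31980.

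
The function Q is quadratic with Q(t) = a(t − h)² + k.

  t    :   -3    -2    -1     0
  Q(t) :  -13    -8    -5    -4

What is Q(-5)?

First differences 5, 3, 1; second difference -2 = 2a, so a = -1.
Expanding, the t-coefficient is −2ah = 2h; matching it to the data gives h = 0, and then k = -4.
So Q(t) = -1(t + 0)² − 4.
Q(-5) = -1·(-5)² − 4 = -29.

-29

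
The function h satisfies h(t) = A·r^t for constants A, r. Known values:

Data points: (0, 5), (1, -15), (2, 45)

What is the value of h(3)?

Consecutive ratio: -15/5 = -3, and 45/(-15) = -3, so r = -3.
Then A·(-3)^0 = 5 gives A = 5, and h(t) = 5·(-3)^t.
h(3) = 5·(-3)^3 = -135.

-135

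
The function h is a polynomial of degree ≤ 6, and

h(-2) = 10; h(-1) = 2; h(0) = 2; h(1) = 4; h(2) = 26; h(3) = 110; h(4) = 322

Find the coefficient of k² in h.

First differences: -8, 0, 2, 22, 84, 212. Second differences: 8, 2, 20, 62, 128. Third differences: -6, 18, 42, 66. Fourth differences: 24, 24, 24.
Level-4 differences are constant, so h has degree 4.
Fitting a degree-4 polynomial gives h(k) = k^4 + k³ + 2.
The coefficient of k² is 0.

0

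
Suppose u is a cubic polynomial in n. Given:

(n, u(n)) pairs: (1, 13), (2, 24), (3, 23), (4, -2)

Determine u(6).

Write u(n) = an³ + bn² + cn + d; the 4 given values yield a linear system in the 4 coefficients.
Solving, u(n) = -2n³ + 6n² + 7n + 2.
Then u(6) = -172.

-172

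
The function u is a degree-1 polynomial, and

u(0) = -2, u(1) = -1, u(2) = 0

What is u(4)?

First differences: 1, 1.
Level-1 differences are constant, so u has degree 1.
Fitting a degree-1 polynomial gives u(t) = t - 2.
Then u(4) = 2.

2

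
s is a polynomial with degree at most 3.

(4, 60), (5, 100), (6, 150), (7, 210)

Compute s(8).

Write s(n) = an³ + bn² + cn + d; the 4 given values yield a linear system in the 4 coefficients.
Solving, the leading coefficient vanishes, and s(n) = 5n² - 5n.
Then s(8) = 280.

280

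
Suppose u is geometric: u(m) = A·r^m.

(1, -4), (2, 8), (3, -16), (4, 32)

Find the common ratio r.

Consecutive ratio: 8/(-4) = -2, and -16/8 = -2, so r = -2.
Then A·(-2)^1 = -4 gives A = 2, and u(m) = 2·(-2)^m.

-2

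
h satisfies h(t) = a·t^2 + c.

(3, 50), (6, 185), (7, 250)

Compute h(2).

From h(3) = 50 and h(6) = 185: 9a + c = 50 and 36a + c = 185.
Subtracting: 27a = 135, so a = 5; then c = 50 − 5·9 = 5.
So h(t) = 5t² + 5, and h(2) = 25.

25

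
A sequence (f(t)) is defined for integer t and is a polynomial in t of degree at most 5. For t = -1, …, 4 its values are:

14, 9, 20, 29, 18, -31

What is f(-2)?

Write f(t) = at^5 + bt^4 + ct³ + dt² + et + p; the 6 given values yield a linear system in the 6 coefficients.
Solving, the top 2 coefficients vanish, and f(t) = -3t³ + 8t² + 6t + 9.
Then f(-2) = 53.

53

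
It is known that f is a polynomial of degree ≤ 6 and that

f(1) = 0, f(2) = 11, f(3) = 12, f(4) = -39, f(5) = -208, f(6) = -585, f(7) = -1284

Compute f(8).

First differences: 11, 1, -51, -169, -377, -699. Second differences: -10, -52, -118, -208, -322. Third differences: -42, -66, -90, -114. Fourth differences: -24, -24, -24.
Level-4 differences are constant, so f has degree 4.
Fitting a degree-4 polynomial gives f(x) = -x^4 + 3x³ + 2x² - x - 3.
Then f(8) = -2443.

-2443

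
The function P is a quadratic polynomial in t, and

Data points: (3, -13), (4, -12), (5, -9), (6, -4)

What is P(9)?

23

First differences: 1, 3, 5. Second differences: 2, 2.
Level-2 differences are constant, so P has degree 2.
Fitting a degree-2 polynomial gives P(t) = t² - 6t - 4.
Then P(9) = 23.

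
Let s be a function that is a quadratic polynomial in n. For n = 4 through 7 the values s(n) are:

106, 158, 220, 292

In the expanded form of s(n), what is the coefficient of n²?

5

First differences: 52, 62, 72. Second differences: 10, 10.
Level-2 differences are constant, so s has degree 2.
Fitting a degree-2 polynomial gives s(n) = 5n² + 7n - 2.
The coefficient of n² is 5.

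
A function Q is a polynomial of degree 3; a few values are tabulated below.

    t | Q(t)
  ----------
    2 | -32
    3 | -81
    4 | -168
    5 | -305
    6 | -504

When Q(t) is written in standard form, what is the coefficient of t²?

-1

First differences: -49, -87, -137, -199. Second differences: -38, -50, -62. Third differences: -12, -12.
Level-3 differences are constant, so Q has degree 3.
Fitting a degree-3 polynomial gives Q(t) = -2t³ - t² - 6t.
The coefficient of t² is -1.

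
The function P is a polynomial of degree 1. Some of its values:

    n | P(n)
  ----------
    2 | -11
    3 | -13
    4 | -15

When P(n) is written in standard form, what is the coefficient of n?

First differences: -2, -2.
Level-1 differences are constant, so P has degree 1.
Fitting a degree-1 polynomial gives P(n) = -2n - 7.
The coefficient of n is -2.

-2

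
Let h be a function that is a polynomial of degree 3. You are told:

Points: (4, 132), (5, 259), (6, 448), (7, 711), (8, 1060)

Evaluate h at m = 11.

2743

First differences: 127, 189, 263, 349. Second differences: 62, 74, 86. Third differences: 12, 12.
Level-3 differences are constant, so h has degree 3.
Fitting a degree-3 polynomial gives h(m) = 2m³ + m² - 4m + 4.
Then h(11) = 2743.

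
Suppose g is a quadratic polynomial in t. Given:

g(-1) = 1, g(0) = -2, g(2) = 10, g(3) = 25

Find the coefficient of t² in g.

Write g(t) = at² + bt + c; the 4 given values yield a linear system in the 3 coefficients.
Solving, g(t) = 3t² - 2.
The coefficient of t² is 3.

3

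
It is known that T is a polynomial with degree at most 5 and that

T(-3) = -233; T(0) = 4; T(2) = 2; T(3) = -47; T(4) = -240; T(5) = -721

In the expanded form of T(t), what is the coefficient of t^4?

Write T(t) = at^5 + bt^4 + ct³ + dt² + et + p; the 6 given values yield a linear system in the 6 coefficients.
Solving, the leading coefficient vanishes, and T(t) = -2t^4 + 4t³ + 2t² - 5t + 4.
The coefficient of t^4 is -2.

-2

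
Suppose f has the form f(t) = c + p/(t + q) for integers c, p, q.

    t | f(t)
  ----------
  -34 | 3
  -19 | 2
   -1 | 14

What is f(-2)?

19

(f(t) − c)(t + q) = p for each data point; the three points give a linear system in c and q, then p follows.
Solving: c = 4, q = 4, p = 30, so f(t) = 4 + 30/(t + 4).
Then f(-2) = 4 + 30/2 = 19.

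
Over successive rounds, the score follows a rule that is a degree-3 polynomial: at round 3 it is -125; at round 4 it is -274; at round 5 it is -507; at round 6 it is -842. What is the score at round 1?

Write the value at n as u(n).
Write u(n) = an³ + bn² + cn + d; the 4 given values yield a linear system in the 4 coefficients.
Solving, u(n) = -3n³ - 6n² + 4n - 2.
Then u(1) = -7.

-7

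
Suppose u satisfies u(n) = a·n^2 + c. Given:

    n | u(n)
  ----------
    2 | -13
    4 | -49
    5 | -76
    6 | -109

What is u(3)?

-28

From u(2) = -13 and u(4) = -49: 4a + c = -13 and 16a + c = -49.
Subtracting: 12a = -36, so a = -3; then c = -13 − (-3)·4 = -1.
So u(n) = -3n² − 1, and u(3) = -28.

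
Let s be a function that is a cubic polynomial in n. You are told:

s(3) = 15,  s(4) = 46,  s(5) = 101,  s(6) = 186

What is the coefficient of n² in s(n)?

0

Write s(n) = an³ + bn² + cn + d; the 4 given values yield a linear system in the 4 coefficients.
Solving, s(n) = n³ - 6n + 6.
The coefficient of n² is 0.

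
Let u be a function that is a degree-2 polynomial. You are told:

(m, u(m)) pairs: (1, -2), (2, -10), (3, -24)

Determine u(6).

Write u(m) = am² + bm + c; the 3 given values yield a linear system in the 3 coefficients.
Solving, u(m) = -3m² + m.
Then u(6) = -102.

-102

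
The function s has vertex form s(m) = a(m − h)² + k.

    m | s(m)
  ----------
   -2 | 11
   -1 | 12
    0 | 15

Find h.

First differences 1, 3; second difference 2 = 2a, so a = 1.
Expanding, the m-coefficient is −2ah = -2h; matching it to the data gives h = -2, and then k = 11.
So s(m) = 1(m + 2)² + 11.
Hence h = -2.

-2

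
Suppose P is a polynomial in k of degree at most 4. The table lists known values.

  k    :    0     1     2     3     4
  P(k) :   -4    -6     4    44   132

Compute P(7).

864

Write P(k) = ak^4 + bk³ + ck² + dk + e; the 5 given values yield a linear system in the 5 coefficients.
Solving, the leading coefficient vanishes, and P(k) = 3k³ - 3k² - 2k - 4.
Then P(7) = 864.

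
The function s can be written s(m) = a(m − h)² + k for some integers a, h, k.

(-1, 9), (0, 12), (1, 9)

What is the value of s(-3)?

First differences 3, -3; second difference -6 = 2a, so a = -3.
Expanding, the m-coefficient is −2ah = 6h; matching it to the data gives h = 0, and then k = 12.
So s(m) = -3(m + 0)² + 12.
s(-3) = -3·(-3)² + 12 = -15.

-15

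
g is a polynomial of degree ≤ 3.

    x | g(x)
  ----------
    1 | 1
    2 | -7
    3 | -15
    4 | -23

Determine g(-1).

First differences: -8, -8, -8.
Level-1 differences are constant, so g has degree 1.
Fitting a degree-1 polynomial gives g(x) = -8x + 9.
Then g(-1) = 17.

17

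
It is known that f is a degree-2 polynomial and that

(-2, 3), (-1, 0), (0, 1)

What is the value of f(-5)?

Write f(t) = at² + bt + c; the 3 given values yield a linear system in the 3 coefficients.
Solving, f(t) = 2t² + 3t + 1.
Then f(-5) = 36.

36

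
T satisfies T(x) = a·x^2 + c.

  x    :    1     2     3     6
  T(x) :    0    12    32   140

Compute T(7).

From T(1) = 0 and T(2) = 12: 1a + c = 0 and 4a + c = 12.
Subtracting: 3a = 12, so a = 4; then c = 0 − 4·1 = -4.
So T(x) = 4x² − 4, and T(7) = 192.

192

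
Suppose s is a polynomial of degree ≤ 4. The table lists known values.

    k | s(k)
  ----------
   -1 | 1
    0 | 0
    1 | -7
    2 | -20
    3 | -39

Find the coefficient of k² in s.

-3

Write s(k) = ak^4 + bk³ + ck² + dk + e; the 5 given values yield a linear system in the 5 coefficients.
Solving, the top 2 coefficients vanish, and s(k) = -3k² - 4k.
The coefficient of k² is -3.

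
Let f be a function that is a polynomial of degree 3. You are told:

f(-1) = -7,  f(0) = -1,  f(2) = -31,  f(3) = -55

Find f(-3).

Write f(k) = ak³ + bk² + ck + d; the 4 given values yield a linear system in the 4 coefficients.
Solving, f(k) = k³ - 8k² - 3k - 1.
Then f(-3) = -91.

-91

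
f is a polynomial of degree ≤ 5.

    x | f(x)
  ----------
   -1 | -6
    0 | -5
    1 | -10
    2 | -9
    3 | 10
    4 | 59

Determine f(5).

Write f(x) = ax^5 + bx^4 + cx³ + dx² + ex + p; the 6 given values yield a linear system in the 6 coefficients.
Solving, the top 2 coefficients vanish, and f(x) = 2x³ - 3x² - 4x - 5.
Then f(5) = 150.

150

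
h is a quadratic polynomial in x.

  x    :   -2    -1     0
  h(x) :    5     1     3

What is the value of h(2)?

25

Write h(x) = ax² + bx + c; the 3 given values yield a linear system in the 3 coefficients.
Solving, h(x) = 3x² + 5x + 3.
Then h(2) = 25.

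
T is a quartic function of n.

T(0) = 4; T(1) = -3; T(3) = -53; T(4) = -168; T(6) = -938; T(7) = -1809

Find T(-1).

7

Write T(n) = an^4 + bn³ + cn² + dn + e; the 6 given values yield a linear system in the 5 coefficients.
Solving, T(n) = -n^4 + 2n³ - n² - 7n + 4.
Then T(-1) = 7.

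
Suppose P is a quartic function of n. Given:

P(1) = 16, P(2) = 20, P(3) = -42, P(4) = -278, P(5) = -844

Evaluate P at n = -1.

Write P(n) = an^4 + bn³ + cn² + dn + e; the 5 given values yield a linear system in the 5 coefficients.
Solving, P(n) = -2n^4 + 2n³ + 5n² + 5n + 6.
Then P(-1) = 2.

2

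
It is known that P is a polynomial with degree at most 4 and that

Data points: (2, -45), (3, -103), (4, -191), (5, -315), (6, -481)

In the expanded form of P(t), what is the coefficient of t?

-9

First differences: -58, -88, -124, -166. Second differences: -30, -36, -42. Third differences: -6, -6.
Level-3 differences are constant, so P has degree 3.
Fitting a degree-3 polynomial gives P(t) = -t³ - 6t² - 9t + 5.
The coefficient of t is -9.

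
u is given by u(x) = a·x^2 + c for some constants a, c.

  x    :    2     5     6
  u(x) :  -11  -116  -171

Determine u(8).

From u(2) = -11 and u(5) = -116: 4a + c = -11 and 25a + c = -116.
Subtracting: 21a = -105, so a = -5; then c = -11 − (-5)·4 = 9.
So u(x) = -5x² + 9, and u(8) = -311.

-311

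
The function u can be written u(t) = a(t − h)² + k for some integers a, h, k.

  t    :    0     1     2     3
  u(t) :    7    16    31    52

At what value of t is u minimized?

-1

First differences 9, 15, 21; second difference 6 = 2a, so a = 3.
Expanding, the t-coefficient is −2ah = -6h; matching it to the data gives h = -1, and then k = 4.
So u(t) = 3(t + 1)² + 4.
Hence h = -1.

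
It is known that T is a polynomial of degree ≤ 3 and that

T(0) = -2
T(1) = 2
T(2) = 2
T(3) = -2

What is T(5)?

Write T(k) = ak³ + bk² + ck + d; the 4 given values yield a linear system in the 4 coefficients.
Solving, the leading coefficient vanishes, and T(k) = -2k² + 6k - 2.
Then T(5) = -22.

-22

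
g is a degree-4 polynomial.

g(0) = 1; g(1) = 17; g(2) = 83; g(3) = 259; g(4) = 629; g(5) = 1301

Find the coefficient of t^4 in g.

First differences: 16, 66, 176, 370, 672. Second differences: 50, 110, 194, 302. Third differences: 60, 84, 108. Fourth differences: 24, 24.
Level-4 differences are constant, so g has degree 4.
Fitting a degree-4 polynomial gives g(t) = t^4 + 4t³ + 6t² + 5t + 1.
The coefficient of t^4 is 1.

1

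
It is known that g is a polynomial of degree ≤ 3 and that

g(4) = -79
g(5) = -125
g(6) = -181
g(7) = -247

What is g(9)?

First differences: -46, -56, -66. Second differences: -10, -10.
Level-2 differences are constant, so g has degree 2.
Fitting a degree-2 polynomial gives g(t) = -5t² - t + 5.
Then g(9) = -409.

-409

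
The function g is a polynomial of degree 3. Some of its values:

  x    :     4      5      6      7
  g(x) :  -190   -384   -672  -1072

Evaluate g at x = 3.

-72

Write g(x) = ax³ + bx² + cx + d; the 4 given values yield a linear system in the 4 coefficients.
Solving, g(x) = -3x³ - 2x² + 7x + 6.
Then g(3) = -72.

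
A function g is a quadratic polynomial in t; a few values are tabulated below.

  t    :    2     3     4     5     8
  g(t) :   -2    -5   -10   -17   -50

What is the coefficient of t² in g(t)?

-1

Write g(t) = at² + bt + c; the 5 given values yield a linear system in the 3 coefficients.
Solving, g(t) = -t² + 2t - 2.
The coefficient of t² is -1.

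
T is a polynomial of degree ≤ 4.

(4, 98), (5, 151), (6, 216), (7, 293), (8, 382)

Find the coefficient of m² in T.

6

Write T(m) = am^4 + bm³ + cm² + dm + e; the 5 given values yield a linear system in the 5 coefficients.
Solving, the top 2 coefficients vanish, and T(m) = 6m² - m + 6.
The coefficient of m² is 6.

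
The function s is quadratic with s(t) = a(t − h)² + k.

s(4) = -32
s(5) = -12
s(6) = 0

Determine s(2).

-96

First differences 20, 12; second difference -8 = 2a, so a = -4.
Expanding, the t-coefficient is −2ah = 8h; matching it to the data gives h = 7, and then k = 4.
So s(t) = -4(t − 7)² + 4.
s(2) = -4·(-5)² + 4 = -96.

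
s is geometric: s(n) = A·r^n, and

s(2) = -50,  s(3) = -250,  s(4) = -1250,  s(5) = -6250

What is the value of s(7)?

-156250

Consecutive ratio: -250/(-50) = 5, and -1250/(-250) = 5, so r = 5.
Then A·5^2 = -50 gives A = -2, and s(n) = -2·5^n.
s(7) = -2·5^7 = -156250.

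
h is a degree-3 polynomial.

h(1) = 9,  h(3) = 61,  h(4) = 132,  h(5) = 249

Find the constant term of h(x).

4

Write h(x) = ax³ + bx² + cx + d; the 4 given values yield a linear system in the 4 coefficients.
Solving, h(x) = 2x³ - x² + 4x + 4.
The constant term is h(0) = 4.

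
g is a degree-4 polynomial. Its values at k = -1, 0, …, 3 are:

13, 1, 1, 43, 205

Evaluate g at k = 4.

613

Write g(k) = ak^4 + bk³ + ck² + dk + e; the 5 given values yield a linear system in the 5 coefficients.
Solving, g(k) = 2k^4 + k³ + 4k² - 7k + 1.
Then g(4) = 613.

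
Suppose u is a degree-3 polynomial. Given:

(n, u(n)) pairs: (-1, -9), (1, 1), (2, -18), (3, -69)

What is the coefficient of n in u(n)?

7

Write u(n) = an³ + bn² + cn + d; the 4 given values yield a linear system in the 4 coefficients.
Solving, u(n) = -2n³ - 4n² + 7n.
The coefficient of n is 7.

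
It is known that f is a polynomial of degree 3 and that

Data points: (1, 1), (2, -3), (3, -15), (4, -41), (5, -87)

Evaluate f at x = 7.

Write f(x) = ax³ + bx² + cx + d; the 5 given values yield a linear system in the 4 coefficients.
Solving, f(x) = -x³ + 2x² - 3x + 3.
Then f(7) = -263.

-263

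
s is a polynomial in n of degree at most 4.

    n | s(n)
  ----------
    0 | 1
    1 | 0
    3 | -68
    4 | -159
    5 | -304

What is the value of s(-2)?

Write s(n) = an^4 + bn³ + cn² + dn + e; the 5 given values yield a linear system in the 5 coefficients.
Solving, the leading coefficient vanishes, and s(n) = -2n³ - 3n² + 4n + 1.
Then s(-2) = -3.

-3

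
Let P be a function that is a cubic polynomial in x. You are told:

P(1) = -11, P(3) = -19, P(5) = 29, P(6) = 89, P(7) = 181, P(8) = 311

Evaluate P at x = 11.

989

Write P(x) = ax³ + bx² + cx + d; the 6 given values yield a linear system in the 4 coefficients.
Solving, P(x) = x³ - 2x² - 9x - 1.
Then P(11) = 989.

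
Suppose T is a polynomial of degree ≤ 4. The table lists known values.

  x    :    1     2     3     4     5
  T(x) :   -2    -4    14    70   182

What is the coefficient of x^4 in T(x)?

First differences: -2, 18, 56, 112. Second differences: 20, 38, 56. Third differences: 18, 18.
Level-3 differences are constant, so T has degree 3.
Fitting a degree-3 polynomial gives T(x) = 3x³ - 8x² + x + 2.
The coefficient of x^4 is 0.

0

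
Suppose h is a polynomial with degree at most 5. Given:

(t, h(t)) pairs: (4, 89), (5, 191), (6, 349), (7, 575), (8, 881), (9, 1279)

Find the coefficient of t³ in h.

First differences: 102, 158, 226, 306, 398. Second differences: 56, 68, 80, 92. Third differences: 12, 12, 12.
Level-3 differences are constant, so h has degree 3.
Fitting a degree-3 polynomial gives h(t) = 2t³ - 2t² - 2t + 1.
The coefficient of t³ is 2.

2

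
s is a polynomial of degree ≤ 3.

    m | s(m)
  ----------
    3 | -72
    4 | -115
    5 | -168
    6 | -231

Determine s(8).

-387

First differences: -43, -53, -63. Second differences: -10, -10.
Level-2 differences are constant, so s has degree 2.
Fitting a degree-2 polynomial gives s(m) = -5m² - 8m - 3.
Then s(8) = -387.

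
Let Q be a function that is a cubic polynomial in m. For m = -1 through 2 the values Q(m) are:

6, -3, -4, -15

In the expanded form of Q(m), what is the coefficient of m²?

Write Q(m) = am³ + bm² + cm + d; the 4 given values yield a linear system in the 4 coefficients.
Solving, Q(m) = -3m³ + 4m² - 2m - 3.
The coefficient of m² is 4.

4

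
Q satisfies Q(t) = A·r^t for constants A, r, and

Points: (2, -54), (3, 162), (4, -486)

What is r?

Consecutive ratio: 162/(-54) = -3, and -486/162 = -3, so r = -3.
Then A·(-3)^2 = -54 gives A = -6, and Q(t) = -6·(-3)^t.

-3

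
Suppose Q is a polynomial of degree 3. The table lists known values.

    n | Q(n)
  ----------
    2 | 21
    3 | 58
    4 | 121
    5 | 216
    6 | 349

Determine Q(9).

1036

First differences: 37, 63, 95, 133. Second differences: 26, 32, 38. Third differences: 6, 6.
Level-3 differences are constant, so Q has degree 3.
Fitting a degree-3 polynomial gives Q(n) = n³ + 4n² - 2n + 1.
Then Q(9) = 1036.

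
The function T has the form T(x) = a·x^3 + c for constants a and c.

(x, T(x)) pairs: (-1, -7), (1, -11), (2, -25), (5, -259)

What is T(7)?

From T(-1) = -7 and T(1) = -11: -1a + c = -7 and 1a + c = -11.
Subtracting: 2a = -4, so a = -2; then c = -7 − (-2)·(-1) = -9.
So T(x) = -2x³ − 9, and T(7) = -695.

-695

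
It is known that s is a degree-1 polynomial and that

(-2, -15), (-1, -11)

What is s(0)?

Write s(k) = ak + b; the 2 given values yield a linear system in the 2 coefficients.
Solving, s(k) = 4k - 7.
The constant term is s(0) = -7.

-7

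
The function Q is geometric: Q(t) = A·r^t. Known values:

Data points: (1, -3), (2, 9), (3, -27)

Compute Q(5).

Consecutive ratio: 9/(-3) = -3, and -27/9 = -3, so r = -3.
Then A·(-3)^1 = -3 gives A = 1, and Q(t) = 1·(-3)^t.
Q(5) = 1·(-3)^5 = -243.

-243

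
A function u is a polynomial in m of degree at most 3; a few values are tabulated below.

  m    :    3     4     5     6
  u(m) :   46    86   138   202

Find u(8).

366

First differences: 40, 52, 64. Second differences: 12, 12.
Level-2 differences are constant, so u has degree 2.
Fitting a degree-2 polynomial gives u(m) = 6m² - 2m - 2.
Then u(8) = 366.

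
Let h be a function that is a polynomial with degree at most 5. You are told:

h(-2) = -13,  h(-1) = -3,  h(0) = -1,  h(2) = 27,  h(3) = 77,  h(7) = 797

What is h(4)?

167

Write h(m) = am^5 + bm^4 + cm³ + dm² + em + p; the 6 given values yield a linear system in the 6 coefficients.
Solving, the top 2 coefficients vanish, and h(m) = 2m³ + 2m² + 2m - 1.
Then h(4) = 167.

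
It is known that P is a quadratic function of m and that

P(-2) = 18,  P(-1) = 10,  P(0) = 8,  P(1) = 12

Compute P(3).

Write P(m) = am² + bm + c; the 4 given values yield a linear system in the 3 coefficients.
Solving, P(m) = 3m² + m + 8.
Then P(3) = 38.

38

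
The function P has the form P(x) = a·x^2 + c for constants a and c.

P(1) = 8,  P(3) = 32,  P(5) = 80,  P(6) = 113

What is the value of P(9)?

248

From P(1) = 8 and P(3) = 32: 1a + c = 8 and 9a + c = 32.
Subtracting: 8a = 24, so a = 3; then c = 8 − 3·1 = 5.
So P(x) = 3x² + 5, and P(9) = 248.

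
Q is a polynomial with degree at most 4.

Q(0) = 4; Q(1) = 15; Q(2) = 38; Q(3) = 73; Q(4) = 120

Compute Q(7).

Write Q(m) = am^4 + bm³ + cm² + dm + e; the 5 given values yield a linear system in the 5 coefficients.
Solving, the top 2 coefficients vanish, and Q(m) = 6m² + 5m + 4.
Then Q(7) = 333.

333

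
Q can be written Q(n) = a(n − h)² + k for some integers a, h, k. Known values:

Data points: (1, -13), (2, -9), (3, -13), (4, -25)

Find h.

2

First differences 4, -4, -12; second difference -8 = 2a, so a = -4.
Expanding, the n-coefficient is −2ah = 8h; matching it to the data gives h = 2, and then k = -9.
So Q(n) = -4(n − 2)² − 9.
Hence h = 2.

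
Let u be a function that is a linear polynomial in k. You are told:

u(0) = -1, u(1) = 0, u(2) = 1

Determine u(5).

4

Write u(k) = ak + b; the 3 given values yield a linear system in the 2 coefficients.
Solving, u(k) = k - 1.
Then u(5) = 4.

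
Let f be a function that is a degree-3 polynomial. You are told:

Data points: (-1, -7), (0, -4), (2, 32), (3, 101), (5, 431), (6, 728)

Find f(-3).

-73

Write f(m) = am³ + bm² + cm + d; the 6 given values yield a linear system in the 4 coefficients.
Solving, f(m) = 3m³ + 2m² + 2m - 4.
Then f(-3) = -73.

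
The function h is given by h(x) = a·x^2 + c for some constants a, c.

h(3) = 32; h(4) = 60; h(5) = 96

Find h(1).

0

From h(3) = 32 and h(4) = 60: 9a + c = 32 and 16a + c = 60.
Subtracting: 7a = 28, so a = 4; then c = 32 − 4·9 = -4.
So h(x) = 4x² − 4, and h(1) = 0.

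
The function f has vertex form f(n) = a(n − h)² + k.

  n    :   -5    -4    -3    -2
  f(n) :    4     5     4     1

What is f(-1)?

-4

First differences 1, -1, -3; second difference -2 = 2a, so a = -1.
Expanding, the n-coefficient is −2ah = 2h; matching it to the data gives h = -4, and then k = 5.
So f(n) = -1(n + 4)² + 5.
f(-1) = -1·3² + 5 = -4.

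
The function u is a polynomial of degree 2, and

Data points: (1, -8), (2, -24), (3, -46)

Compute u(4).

Write u(n) = an² + bn + c; the 3 given values yield a linear system in the 3 coefficients.
Solving, u(n) = -3n² - 7n + 2.
Then u(4) = -74.

-74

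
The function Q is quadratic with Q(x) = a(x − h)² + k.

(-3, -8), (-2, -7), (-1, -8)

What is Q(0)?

First differences 1, -1; second difference -2 = 2a, so a = -1.
Expanding, the x-coefficient is −2ah = 2h; matching it to the data gives h = -2, and then k = -7.
So Q(x) = -1(x + 2)² − 7.
Q(0) = -1·2² − 7 = -11.

-11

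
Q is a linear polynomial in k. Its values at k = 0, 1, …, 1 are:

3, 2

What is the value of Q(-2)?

5

Write Q(k) = ak + b; the 2 given values yield a linear system in the 2 coefficients.
Solving, Q(k) = -k + 3.
Then Q(-2) = 5.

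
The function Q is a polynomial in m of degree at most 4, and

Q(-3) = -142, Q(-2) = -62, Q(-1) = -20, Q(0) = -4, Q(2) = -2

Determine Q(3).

8

Write Q(m) = am^4 + bm³ + cm² + dm + e; the 5 given values yield a linear system in the 5 coefficients.
Solving, the leading coefficient vanishes, and Q(m) = 2m³ - 7m² + 7m - 4.
Then Q(3) = 8.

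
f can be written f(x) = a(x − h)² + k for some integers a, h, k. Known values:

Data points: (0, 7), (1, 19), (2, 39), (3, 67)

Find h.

-1

First differences 12, 20, 28; second difference 8 = 2a, so a = 4.
Expanding, the x-coefficient is −2ah = -8h; matching it to the data gives h = -1, and then k = 3.
So f(x) = 4(x + 1)² + 3.
Hence h = -1.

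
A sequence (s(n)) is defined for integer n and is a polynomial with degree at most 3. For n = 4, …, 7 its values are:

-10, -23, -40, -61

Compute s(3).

-1

Write s(n) = an³ + bn² + cn + d; the 4 given values yield a linear system in the 4 coefficients.
Solving, the leading coefficient vanishes, and s(n) = -2n² + 5n + 2.
Then s(3) = -1.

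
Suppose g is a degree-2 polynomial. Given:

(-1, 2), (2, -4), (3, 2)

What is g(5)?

Write g(t) = at² + bt + c; the 3 given values yield a linear system in the 3 coefficients.
Solving, g(t) = 2t² - 4t - 4.
Then g(5) = 26.

26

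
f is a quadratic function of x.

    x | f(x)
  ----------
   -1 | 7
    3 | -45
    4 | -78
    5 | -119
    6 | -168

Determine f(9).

Write f(x) = ax² + bx + c; the 5 given values yield a linear system in the 3 coefficients.
Solving, f(x) = -4x² - 5x + 6.
Then f(9) = -363.

-363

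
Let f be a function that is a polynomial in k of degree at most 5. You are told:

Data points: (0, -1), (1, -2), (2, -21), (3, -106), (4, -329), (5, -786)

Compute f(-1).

Write f(k) = ak^5 + bk^4 + ck³ + dk² + ek + p; the 6 given values yield a linear system in the 6 coefficients.
Solving, the leading coefficient vanishes, and f(k) = -k^4 - 2k³ + 4k² - 2k - 1.
Then f(-1) = 6.

6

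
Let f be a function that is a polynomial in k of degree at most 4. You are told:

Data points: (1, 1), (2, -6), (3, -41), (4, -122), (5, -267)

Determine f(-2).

34

First differences: -7, -35, -81, -145. Second differences: -28, -46, -64. Third differences: -18, -18.
Level-3 differences are constant, so f has degree 3.
Fitting a degree-3 polynomial gives f(k) = -3k³ + 4k² + 2k - 2.
Then f(-2) = 34.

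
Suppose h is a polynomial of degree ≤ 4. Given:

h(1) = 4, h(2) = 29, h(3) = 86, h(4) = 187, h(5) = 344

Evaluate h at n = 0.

First differences: 25, 57, 101, 157. Second differences: 32, 44, 56. Third differences: 12, 12.
Level-3 differences are constant, so h has degree 3.
Fitting a degree-3 polynomial gives h(n) = 2n³ + 4n² - n - 1.
Then h(0) = -1.

-1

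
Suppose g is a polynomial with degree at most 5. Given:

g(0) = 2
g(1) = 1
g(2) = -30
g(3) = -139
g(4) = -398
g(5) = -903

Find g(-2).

-14

First differences: -1, -31, -109, -259, -505. Second differences: -30, -78, -150, -246. Third differences: -48, -72, -96. Fourth differences: -24, -24.
Level-4 differences are constant, so g has degree 4.
Fitting a degree-4 polynomial gives g(k) = -k^4 - 2k³ - 2k² + 4k + 2.
Then g(-2) = -14.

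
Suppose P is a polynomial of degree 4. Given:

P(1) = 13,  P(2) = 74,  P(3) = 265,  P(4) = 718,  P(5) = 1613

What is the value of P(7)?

Write P(n) = an^4 + bn³ + cn² + dn + e; the 5 given values yield a linear system in the 5 coefficients.
Solving, P(n) = 2n^4 + 2n³ + 3n² + 8n - 2.
Then P(7) = 5689.

5689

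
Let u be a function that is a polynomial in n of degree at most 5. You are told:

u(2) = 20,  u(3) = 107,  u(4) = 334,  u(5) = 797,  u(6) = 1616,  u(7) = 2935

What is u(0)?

2

First differences: 87, 227, 463, 819, 1319. Second differences: 140, 236, 356, 500. Third differences: 96, 120, 144. Fourth differences: 24, 24.
Level-4 differences are constant, so u has degree 4.
Fitting a degree-4 polynomial gives u(n) = n^4 + 2n³ - 3n² - n + 2.
The constant term is u(0) = 2.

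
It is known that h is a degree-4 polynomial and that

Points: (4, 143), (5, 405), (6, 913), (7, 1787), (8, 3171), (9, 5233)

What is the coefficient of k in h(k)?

Write h(k) = ak^4 + bk³ + ck² + dk + e; the 6 given values yield a linear system in the 5 coefficients.
Solving, h(k) = k^4 - 2k³ + 2k² - 3k - 5.
The coefficient of k is -3.

-3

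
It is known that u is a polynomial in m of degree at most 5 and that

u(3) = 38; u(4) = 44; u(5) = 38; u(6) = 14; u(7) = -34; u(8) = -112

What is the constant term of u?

8

First differences: 6, -6, -24, -48, -78. Second differences: -12, -18, -24, -30. Third differences: -6, -6, -6.
Level-3 differences are constant, so u has degree 3.
Fitting a degree-3 polynomial gives u(m) = -m³ + 6m² + m + 8.
The constant term is u(0) = 8.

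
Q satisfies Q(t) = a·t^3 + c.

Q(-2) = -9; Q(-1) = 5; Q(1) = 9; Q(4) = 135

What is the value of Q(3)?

61

From Q(-2) = -9 and Q(-1) = 5: -8a + c = -9 and -1a + c = 5.
Subtracting: 7a = 14, so a = 2; then c = -9 − 2·(-8) = 7.
So Q(t) = 2t³ + 7, and Q(3) = 61.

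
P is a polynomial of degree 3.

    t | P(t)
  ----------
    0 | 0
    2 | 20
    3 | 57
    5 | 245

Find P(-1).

Write P(t) = at³ + bt² + ct + d; the 4 given values yield a linear system in the 4 coefficients.
Solving, P(t) = 2t³ - t² + 4t.
Then P(-1) = -7.

-7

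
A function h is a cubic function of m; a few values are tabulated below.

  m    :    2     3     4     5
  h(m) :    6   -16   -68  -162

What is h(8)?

Write h(m) = am³ + bm² + cm + d; the 4 given values yield a linear system in the 4 coefficients.
Solving, h(m) = -2m³ + 3m² + m + 8.
Then h(8) = -816.

-816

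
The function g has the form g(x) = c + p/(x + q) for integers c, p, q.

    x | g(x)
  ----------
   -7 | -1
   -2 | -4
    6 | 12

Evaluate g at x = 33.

(g(x) − c)(x + q) = p for each data point; the three points give a linear system in c and q, then p follows.
Solving: c = 2, q = -3, p = 30, so g(x) = 2 + 30/(x − 3).
Then g(33) = 2 + 30/30 = 3.

3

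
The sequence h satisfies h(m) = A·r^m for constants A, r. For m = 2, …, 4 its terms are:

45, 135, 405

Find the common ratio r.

3

Consecutive ratio: 135/45 = 3, and 405/135 = 3, so r = 3.
Then A·3^2 = 45 gives A = 5, and h(m) = 5·3^m.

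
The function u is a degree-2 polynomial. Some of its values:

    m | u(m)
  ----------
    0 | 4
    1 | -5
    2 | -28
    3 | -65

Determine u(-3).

First differences: -9, -23, -37. Second differences: -14, -14.
Level-2 differences are constant, so u has degree 2.
Fitting a degree-2 polynomial gives u(m) = -7m² - 2m + 4.
Then u(-3) = -53.

-53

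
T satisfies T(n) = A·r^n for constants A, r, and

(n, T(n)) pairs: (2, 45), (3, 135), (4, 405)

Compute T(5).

1215

Consecutive ratio: 135/45 = 3, and 405/135 = 3, so r = 3.
Then A·3^2 = 45 gives A = 5, and T(n) = 5·3^n.
T(5) = 5·3^5 = 1215.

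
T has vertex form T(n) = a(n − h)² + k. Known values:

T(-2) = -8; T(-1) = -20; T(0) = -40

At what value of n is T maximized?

First differences -12, -20; second difference -8 = 2a, so a = -4.
Expanding, the n-coefficient is −2ah = 8h; matching it to the data gives h = -3, and then k = -4.
So T(n) = -4(n + 3)² − 4.
Hence h = -3.

-3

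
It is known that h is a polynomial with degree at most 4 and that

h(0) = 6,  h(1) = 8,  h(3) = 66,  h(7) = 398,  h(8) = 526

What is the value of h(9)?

672

Write h(t) = at^4 + bt³ + ct² + dt + e; the 5 given values yield a linear system in the 5 coefficients.
Solving, the top 2 coefficients vanish, and h(t) = 9t² - 7t + 6.
Then h(9) = 672.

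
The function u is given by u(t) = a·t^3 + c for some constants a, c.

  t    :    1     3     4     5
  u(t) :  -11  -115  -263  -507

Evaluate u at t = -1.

-3

From u(1) = -11 and u(3) = -115: 1a + c = -11 and 27a + c = -115.
Subtracting: 26a = -104, so a = -4; then c = -11 − (-4)·1 = -7.
So u(t) = -4t³ − 7, and u(-1) = -3.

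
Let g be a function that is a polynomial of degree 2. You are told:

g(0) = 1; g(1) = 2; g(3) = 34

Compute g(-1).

10

Write g(x) = ax² + bx + c; the 3 given values yield a linear system in the 3 coefficients.
Solving, g(x) = 5x² - 4x + 1.
Then g(-1) = 10.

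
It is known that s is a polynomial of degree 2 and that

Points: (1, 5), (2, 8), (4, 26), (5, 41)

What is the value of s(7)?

Write s(t) = at² + bt + c; the 4 given values yield a linear system in the 3 coefficients.
Solving, s(t) = 2t² - 3t + 6.
Then s(7) = 83.

83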